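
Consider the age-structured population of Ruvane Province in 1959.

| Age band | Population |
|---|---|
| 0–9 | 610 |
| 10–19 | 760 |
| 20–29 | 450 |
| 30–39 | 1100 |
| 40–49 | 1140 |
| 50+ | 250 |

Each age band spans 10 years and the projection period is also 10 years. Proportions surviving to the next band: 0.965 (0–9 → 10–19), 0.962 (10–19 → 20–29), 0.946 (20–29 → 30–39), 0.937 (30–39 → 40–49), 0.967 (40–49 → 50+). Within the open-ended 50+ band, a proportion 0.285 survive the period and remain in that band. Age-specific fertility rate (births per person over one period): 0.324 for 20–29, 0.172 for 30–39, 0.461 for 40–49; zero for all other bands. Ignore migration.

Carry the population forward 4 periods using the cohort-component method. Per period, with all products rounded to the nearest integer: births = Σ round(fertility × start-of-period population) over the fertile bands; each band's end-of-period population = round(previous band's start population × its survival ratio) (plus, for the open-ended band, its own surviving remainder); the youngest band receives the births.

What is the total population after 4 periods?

Period 1:
Births: 450 × 0.324 = 146  |  1100 × 0.172 = 189  |  1140 × 0.461 = 526 → 861
10–19: 610 × 0.965 = 589
20–29: 760 × 0.962 = 731
30–39: 450 × 0.946 = 426
40–49: 1100 × 0.937 = 1031
50+: 1140 × 0.967 + 250 × 0.285 = 1102 + 71 = 1173
→ [861, 589, 731, 426, 1031, 1173]
Period 2:
Births: 731 × 0.324 = 237  |  426 × 0.172 = 73  |  1031 × 0.461 = 475 → 785
10–19: 861 × 0.965 = 831
20–29: 589 × 0.962 = 567
30–39: 731 × 0.946 = 692
40–49: 426 × 0.937 = 399
50+: 1031 × 0.967 + 1173 × 0.285 = 997 + 334 = 1331
→ [785, 831, 567, 692, 399, 1331]
Period 3:
Births: 567 × 0.324 = 184  |  692 × 0.172 = 119  |  399 × 0.461 = 184 → 487
10–19: 785 × 0.965 = 758
20–29: 831 × 0.962 = 799
30–39: 567 × 0.946 = 536
40–49: 692 × 0.937 = 648
50+: 399 × 0.967 + 1331 × 0.285 = 386 + 379 = 765
→ [487, 758, 799, 536, 648, 765]
Period 4:
Births: 799 × 0.324 = 259  |  536 × 0.172 = 92  |  648 × 0.461 = 299 → 650
10–19: 487 × 0.965 = 470
20–29: 758 × 0.962 = 729
30–39: 799 × 0.946 = 756
40–49: 536 × 0.937 = 502
50+: 648 × 0.967 + 765 × 0.285 = 627 + 218 = 845
→ [650, 470, 729, 756, 502, 845]
Total after period 4: 650 + 470 + 729 + 756 + 502 + 845 = 3952

3952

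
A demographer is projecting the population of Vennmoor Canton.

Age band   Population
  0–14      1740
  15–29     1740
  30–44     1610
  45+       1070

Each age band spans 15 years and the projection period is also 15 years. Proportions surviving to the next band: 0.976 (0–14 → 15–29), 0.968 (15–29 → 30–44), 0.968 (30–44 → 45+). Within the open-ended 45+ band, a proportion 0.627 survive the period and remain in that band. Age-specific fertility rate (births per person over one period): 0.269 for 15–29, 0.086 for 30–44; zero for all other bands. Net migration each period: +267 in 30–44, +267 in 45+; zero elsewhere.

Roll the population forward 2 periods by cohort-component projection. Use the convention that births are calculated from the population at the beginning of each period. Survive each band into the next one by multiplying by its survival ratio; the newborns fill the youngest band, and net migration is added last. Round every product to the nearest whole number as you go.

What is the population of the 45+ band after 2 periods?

[period 1]
Births: 1740 × 0.269 = 468  |  1610 × 0.086 = 138 ⇒ total 606
15–29: 1740 × 0.976 = 1698
30–44: 1740 × 0.968 = 1684
45+: 1610 × 0.968 + 1070 × 0.627 = 1558 + 671 = 2229
Net migration: 30–44 + 267 → 1951; 45+ + 267 → 2496
→ [606, 1698, 1951, 2496]
[period 2]
Births: 1698 × 0.269 = 457  |  1951 × 0.086 = 168 ⇒ total 625
15–29: 606 × 0.976 = 591
30–44: 1698 × 0.968 = 1644
45+: 1951 × 0.968 + 2496 × 0.627 = 1889 + 1565 = 3454
Net migration: 30–44 + 267 → 1911; 45+ + 267 → 3721
→ [625, 591, 1911, 3721]

3721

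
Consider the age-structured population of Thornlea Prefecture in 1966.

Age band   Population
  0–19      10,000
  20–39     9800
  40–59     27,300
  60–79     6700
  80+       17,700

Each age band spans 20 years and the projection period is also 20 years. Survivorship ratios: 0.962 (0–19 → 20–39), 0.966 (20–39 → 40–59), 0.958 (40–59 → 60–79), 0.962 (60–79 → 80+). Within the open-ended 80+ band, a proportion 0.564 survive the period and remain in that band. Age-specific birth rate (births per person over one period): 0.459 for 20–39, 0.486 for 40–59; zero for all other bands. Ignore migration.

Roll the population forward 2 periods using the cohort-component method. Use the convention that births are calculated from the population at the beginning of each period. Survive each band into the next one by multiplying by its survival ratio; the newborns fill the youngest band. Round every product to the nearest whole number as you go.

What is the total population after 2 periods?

78894

After projecting period 1:
Births: 9800 × 0.459 = 4498  |  27300 × 0.486 = 13268 → total 17766
20–39: 10000 × 0.962 = 9620
40–59: 9800 × 0.966 = 9467
60–79: 27300 × 0.958 = 26153
80+: 6700 × 0.962 + 17700 × 0.564 = 6445 + 9983 = 16428
End of period: [17766, 9620, 9467, 26153, 16428]
After projecting period 2:
Births: 9620 × 0.459 = 4416  |  9467 × 0.486 = 4601 → total 9017
20–39: 17766 × 0.962 = 17091
40–59: 9620 × 0.966 = 9293
60–79: 9467 × 0.958 = 9069
80+: 26153 × 0.962 + 16428 × 0.564 = 25159 + 9265 = 34424
End of period: [9017, 17091, 9293, 9069, 34424]
Total after period 2: 9017 + 17091 + 9293 + 9069 + 34424 = 78894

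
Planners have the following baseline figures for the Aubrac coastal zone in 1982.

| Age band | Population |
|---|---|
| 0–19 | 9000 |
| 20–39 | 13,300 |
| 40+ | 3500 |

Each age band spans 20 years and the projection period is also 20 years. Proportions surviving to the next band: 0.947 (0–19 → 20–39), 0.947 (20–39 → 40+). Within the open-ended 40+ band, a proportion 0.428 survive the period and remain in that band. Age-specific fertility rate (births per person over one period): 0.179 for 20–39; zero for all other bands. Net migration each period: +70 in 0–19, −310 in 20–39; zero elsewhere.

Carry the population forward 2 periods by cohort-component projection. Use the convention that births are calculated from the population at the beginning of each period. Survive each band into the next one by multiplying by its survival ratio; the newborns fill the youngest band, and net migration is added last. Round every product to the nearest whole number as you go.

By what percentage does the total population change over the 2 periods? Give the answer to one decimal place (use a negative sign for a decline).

-32.7

(Groups numbered youngest = 1 to oldest = 3.)
Period 1:
Births: 13300 × 0.179 = 2381
Group 2: 9000 × 0.947 = 8523
Group 3: 13300 × 0.947 + 3500 × 0.428 = 12595 + 1498 = 14093
Net migration: Group 1 + 70 → 2451; Group 2 − 310 → 8213
Giving 2451 / 8213 / 14093.
Period 2:
Births: 8213 × 0.179 = 1470
Group 2: 2451 × 0.947 = 2321
Group 3: 8213 × 0.947 + 14093 × 0.428 = 7778 + 6032 = 13810
Net migration: Group 1 + 70 → 1540; Group 2 − 310 → 2011
Giving 1540 / 2011 / 13810.
Total: 25800 → 17361; change = -8439; percentage change = -32.7%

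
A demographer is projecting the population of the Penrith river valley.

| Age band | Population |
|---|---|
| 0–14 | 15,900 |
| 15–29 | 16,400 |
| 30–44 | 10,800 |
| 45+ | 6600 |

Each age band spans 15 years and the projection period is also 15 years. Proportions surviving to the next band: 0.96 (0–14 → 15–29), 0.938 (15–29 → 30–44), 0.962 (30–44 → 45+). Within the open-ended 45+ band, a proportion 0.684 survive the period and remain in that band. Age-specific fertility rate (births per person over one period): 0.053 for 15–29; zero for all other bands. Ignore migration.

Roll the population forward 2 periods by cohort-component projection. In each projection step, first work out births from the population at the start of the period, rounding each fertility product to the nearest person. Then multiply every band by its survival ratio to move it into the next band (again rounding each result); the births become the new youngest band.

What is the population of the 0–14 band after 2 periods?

809

Period 1.
Births: 16400 × 0.053 = 869
15–29: 15900 × 0.96 = 15264
30–44: 16400 × 0.938 = 15383
45+: 10800 × 0.962 + 6600 × 0.684 = 10390 + 4514 = 14904
→ [869, 15264, 15383, 14904]
Period 2.
Births: 15264 × 0.053 = 809
15–29: 869 × 0.96 = 834
30–44: 15264 × 0.938 = 14318
45+: 15383 × 0.962 + 14904 × 0.684 = 14798 + 10194 = 24992
→ [809, 834, 14318, 24992]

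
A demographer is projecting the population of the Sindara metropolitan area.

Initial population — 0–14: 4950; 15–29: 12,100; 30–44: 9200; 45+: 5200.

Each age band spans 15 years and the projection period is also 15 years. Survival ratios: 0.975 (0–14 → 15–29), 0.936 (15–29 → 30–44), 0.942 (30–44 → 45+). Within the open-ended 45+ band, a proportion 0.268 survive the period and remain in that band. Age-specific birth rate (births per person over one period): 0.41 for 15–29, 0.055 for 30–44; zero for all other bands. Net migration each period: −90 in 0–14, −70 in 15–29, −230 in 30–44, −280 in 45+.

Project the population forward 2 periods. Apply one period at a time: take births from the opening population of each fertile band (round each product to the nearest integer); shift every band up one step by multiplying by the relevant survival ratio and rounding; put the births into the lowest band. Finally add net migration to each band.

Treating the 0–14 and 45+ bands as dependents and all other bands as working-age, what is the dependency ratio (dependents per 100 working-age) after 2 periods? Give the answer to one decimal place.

[period 1]
Births: 12100 × 0.41 = 4961, 9200 × 0.055 = 506 → total 5467
15–29: 4950 × 0.975 = 4826
30–44: 12100 × 0.936 = 11326
45+: 9200 × 0.942 + 5200 × 0.268 = 8666 + 1394 = 10060
Net migration: 0–14 − 90 → 5377; 15–29 − 70 → 4756; 30–44 − 230 → 11096; 45+ − 280 → 9780
End of period: [5377, 4756, 11096, 9780]
[period 2]
Births: 4756 × 0.41 = 1950, 11096 × 0.055 = 610 → total 2560
15–29: 5377 × 0.975 = 5243
30–44: 4756 × 0.936 = 4452
45+: 11096 × 0.942 + 9780 × 0.268 = 10452 + 2621 = 13073
Net migration: 0–14 − 90 → 2470; 15–29 − 70 → 5173; 30–44 − 230 → 4222; 45+ − 280 → 12793
End of period: [2470, 5173, 4222, 12793]
Dependents (band 0–14 + band 45+) = 2470 + 12793 = 15263; working-age = 9395; ratio = 15263/9395 × 100 = 162.5

162.5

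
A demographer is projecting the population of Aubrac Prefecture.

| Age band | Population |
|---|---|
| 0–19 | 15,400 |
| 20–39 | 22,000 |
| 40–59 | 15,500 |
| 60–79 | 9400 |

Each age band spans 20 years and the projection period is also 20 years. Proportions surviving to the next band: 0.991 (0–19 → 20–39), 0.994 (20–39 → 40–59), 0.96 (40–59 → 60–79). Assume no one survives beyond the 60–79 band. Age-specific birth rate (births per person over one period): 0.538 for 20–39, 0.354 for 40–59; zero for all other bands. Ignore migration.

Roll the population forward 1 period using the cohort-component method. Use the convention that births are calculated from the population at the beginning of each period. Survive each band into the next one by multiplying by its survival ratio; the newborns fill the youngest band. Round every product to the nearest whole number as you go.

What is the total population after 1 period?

69332

(Bands numbered youngest = 1 to oldest = 4.)
After projecting period 1:
Births: 22000 × 0.538 = 11836  |  15500 × 0.354 = 5487 ⇒ total 17323
Band 2: 15400 × 0.991 = 15261
Band 3: 22000 × 0.994 = 21868
Band 4: 15500 × 0.96 = 14880
Giving 17323 / 15261 / 21868 / 14880.
Total after period 1: 17323 + 15261 + 21868 + 14880 = 69332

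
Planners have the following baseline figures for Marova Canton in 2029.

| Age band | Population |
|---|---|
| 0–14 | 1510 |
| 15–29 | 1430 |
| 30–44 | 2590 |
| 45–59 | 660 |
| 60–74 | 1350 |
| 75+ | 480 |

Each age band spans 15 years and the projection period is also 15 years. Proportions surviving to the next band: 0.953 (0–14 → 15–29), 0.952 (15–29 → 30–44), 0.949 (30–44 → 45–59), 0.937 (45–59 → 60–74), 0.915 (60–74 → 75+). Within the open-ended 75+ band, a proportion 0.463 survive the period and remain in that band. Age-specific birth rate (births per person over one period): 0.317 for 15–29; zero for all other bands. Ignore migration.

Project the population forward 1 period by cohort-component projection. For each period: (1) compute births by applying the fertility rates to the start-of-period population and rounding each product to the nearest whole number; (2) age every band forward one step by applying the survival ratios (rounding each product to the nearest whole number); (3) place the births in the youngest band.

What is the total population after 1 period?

7786

Numbering the groups 1..6 from youngest to oldest:
After projecting period 1:
Births: 1430 * 0.317 = 453
Group 2: 1510 * 0.953 = 1439
Group 3: 1430 * 0.952 = 1361
Group 4: 2590 * 0.949 = 2458
Group 5: 660 * 0.937 = 618
Group 6: 1350 * 0.915 + 480 * 0.463 = 1235 + 222 = 1457
End of period: [453, 1439, 1361, 2458, 618, 1457]
Total after period 1: 453 + 1439 + 1361 + 2458 + 618 + 1457 = 7786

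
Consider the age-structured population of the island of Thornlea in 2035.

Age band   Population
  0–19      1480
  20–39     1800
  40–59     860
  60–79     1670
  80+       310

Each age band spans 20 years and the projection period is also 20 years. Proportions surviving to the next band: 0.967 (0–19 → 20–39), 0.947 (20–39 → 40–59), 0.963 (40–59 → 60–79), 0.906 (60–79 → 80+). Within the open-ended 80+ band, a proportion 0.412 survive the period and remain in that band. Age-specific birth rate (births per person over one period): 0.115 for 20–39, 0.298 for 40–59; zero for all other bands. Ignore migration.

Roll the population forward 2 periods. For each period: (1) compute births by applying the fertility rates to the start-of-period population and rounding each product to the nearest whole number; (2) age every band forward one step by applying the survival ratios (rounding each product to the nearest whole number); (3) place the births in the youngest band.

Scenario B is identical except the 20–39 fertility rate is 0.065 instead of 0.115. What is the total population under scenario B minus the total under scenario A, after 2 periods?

Call the bands 1 to 5, youngest first.
Period 1:
Births: 1800 × 0.115 = 207, 860 × 0.298 = 256 — total 463
Band 2: 1480 × 0.967 = 1431
Band 3: 1800 × 0.947 = 1705
Band 4: 860 × 0.963 = 828
Band 5: 1670 × 0.906 + 310 × 0.412 = 1513 + 128 = 1641
End of period: [463, 1431, 1705, 828, 1641]
Period 2:
Births: 1431 × 0.115 = 165, 1705 × 0.298 = 508 — total 673
Band 2: 463 × 0.967 = 448
Band 3: 1431 × 0.947 = 1355
Band 4: 1705 × 0.963 = 1642
Band 5: 828 × 0.906 + 1641 × 0.412 = 750 + 676 = 1426
End of period: [673, 448, 1355, 1642, 1426]
Scenario A total after 2 periods: 5544
Scenario B projection —
Period 1:
Births: 1800 × 0.065 = 117, 860 × 0.298 = 256 — total 373
Band 2: 1480 × 0.967 = 1431
Band 3: 1800 × 0.947 = 1705
Band 4: 860 × 0.963 = 828
Band 5: 1670 × 0.906 + 310 × 0.412 = 1513 + 128 = 1641
End of period: [373, 1431, 1705, 828, 1641]
Period 2:
Births: 1431 × 0.065 = 93, 1705 × 0.298 = 508 — total 601
Band 2: 373 × 0.967 = 361
Band 3: 1431 × 0.947 = 1355
Band 4: 1705 × 0.963 = 1642
Band 5: 828 × 0.906 + 1641 × 0.412 = 750 + 676 = 1426
End of period: [601, 361, 1355, 1642, 1426]
Scenario B total after 2 periods: 5385
Difference B − A = 5385 − 5544 = -159

-159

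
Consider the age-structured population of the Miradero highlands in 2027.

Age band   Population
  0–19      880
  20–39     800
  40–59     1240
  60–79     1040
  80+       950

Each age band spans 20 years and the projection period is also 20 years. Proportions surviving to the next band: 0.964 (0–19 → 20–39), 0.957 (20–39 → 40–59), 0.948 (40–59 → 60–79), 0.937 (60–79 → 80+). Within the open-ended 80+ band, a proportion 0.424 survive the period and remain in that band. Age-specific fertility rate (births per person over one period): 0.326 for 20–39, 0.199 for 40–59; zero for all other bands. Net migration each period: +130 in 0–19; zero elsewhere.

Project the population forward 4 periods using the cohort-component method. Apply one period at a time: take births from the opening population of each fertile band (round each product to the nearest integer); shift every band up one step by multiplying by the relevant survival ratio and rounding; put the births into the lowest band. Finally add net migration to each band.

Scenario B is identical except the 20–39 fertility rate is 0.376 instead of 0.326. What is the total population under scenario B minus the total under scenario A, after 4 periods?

170

Period 1:
Births: 800 × 0.326 = 261, 1240 × 0.199 = 247 ⇒ total 508
20–39: 880 × 0.964 = 848
40–59: 800 × 0.957 = 766
60–79: 1240 × 0.948 = 1176
80+: 1040 × 0.937 + 950 × 0.424 = 974 + 403 = 1377
Net migration: 0–19 + 130 → 638
End of period: [638, 848, 766, 1176, 1377]
Period 2:
Births: 848 × 0.326 = 276, 766 × 0.199 = 152 ⇒ total 428
20–39: 638 × 0.964 = 615
40–59: 848 × 0.957 = 812
60–79: 766 × 0.948 = 726
80+: 1176 × 0.937 + 1377 × 0.424 = 1102 + 584 = 1686
Net migration: 0–19 + 130 → 558
End of period: [558, 615, 812, 726, 1686]
Period 3:
Births: 615 × 0.326 = 200, 812 × 0.199 = 162 ⇒ total 362
20–39: 558 × 0.964 = 538
40–59: 615 × 0.957 = 589
60–79: 812 × 0.948 = 770
80+: 726 × 0.937 + 1686 × 0.424 = 680 + 715 = 1395
Net migration: 0–19 + 130 → 492
End of period: [492, 538, 589, 770, 1395]
Period 4:
Births: 538 × 0.326 = 175, 589 × 0.199 = 117 ⇒ total 292
20–39: 492 × 0.964 = 474
40–59: 538 × 0.957 = 515
60–79: 589 × 0.948 = 558
80+: 770 × 0.937 + 1395 × 0.424 = 721 + 591 = 1312
Net migration: 0–19 + 130 → 422
End of period: [422, 474, 515, 558, 1312]
Scenario A total after 4 periods: 3281
Scenario B projection —
Period 1:
Births: 800 × 0.376 = 301, 1240 × 0.199 = 247 ⇒ total 548
20–39: 880 × 0.964 = 848
40–59: 800 × 0.957 = 766
60–79: 1240 × 0.948 = 1176
80+: 1040 × 0.937 + 950 × 0.424 = 974 + 403 = 1377
Net migration: 0–19 + 130 → 678
End of period: [678, 848, 766, 1176, 1377]
Period 2:
Births: 848 × 0.376 = 319, 766 × 0.199 = 152 ⇒ total 471
20–39: 678 × 0.964 = 654
40–59: 848 × 0.957 = 812
60–79: 766 × 0.948 = 726
80+: 1176 × 0.937 + 1377 × 0.424 = 1102 + 584 = 1686
Net migration: 0–19 + 130 → 601
End of period: [601, 654, 812, 726, 1686]
Period 3:
Births: 654 × 0.376 = 246, 812 × 0.199 = 162 ⇒ total 408
20–39: 601 × 0.964 = 579
40–59: 654 × 0.957 = 626
60–79: 812 × 0.948 = 770
80+: 726 × 0.937 + 1686 × 0.424 = 680 + 715 = 1395
Net migration: 0–19 + 130 → 538
End of period: [538, 579, 626, 770, 1395]
Period 4:
Births: 579 × 0.376 = 218, 626 × 0.199 = 125 ⇒ total 343
20–39: 538 × 0.964 = 519
40–59: 579 × 0.957 = 554
60–79: 626 × 0.948 = 593
80+: 770 × 0.937 + 1395 × 0.424 = 721 + 591 = 1312
Net migration: 0–19 + 130 → 473
End of period: [473, 519, 554, 593, 1312]
Scenario B total after 4 periods: 3451
Difference B − A = 3451 − 3281 = 170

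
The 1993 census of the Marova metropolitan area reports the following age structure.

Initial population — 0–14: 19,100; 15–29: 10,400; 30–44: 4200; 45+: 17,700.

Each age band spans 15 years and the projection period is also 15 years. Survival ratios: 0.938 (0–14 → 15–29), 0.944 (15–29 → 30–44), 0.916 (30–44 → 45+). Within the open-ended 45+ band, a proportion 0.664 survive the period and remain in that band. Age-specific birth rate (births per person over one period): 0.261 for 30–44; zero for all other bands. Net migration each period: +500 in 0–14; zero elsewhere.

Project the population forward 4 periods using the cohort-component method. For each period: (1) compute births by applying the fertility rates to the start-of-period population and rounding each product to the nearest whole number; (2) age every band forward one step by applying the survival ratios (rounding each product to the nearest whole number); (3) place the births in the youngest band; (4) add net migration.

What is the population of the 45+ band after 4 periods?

(Groups numbered youngest = 1 to oldest = 4.)
[period 1]
Births: 4200 * 0.261 = 1096
Group 2: 19100 * 0.938 = 17916
Group 3: 10400 * 0.944 = 9818
Group 4: 4200 * 0.916 + 17700 * 0.664 = 3847 + 11753 = 15600
Net migration: Group 1 + 500 → 1596
Population now: 0–14=1596, 15–29=17916, 30–44=9818, 45+=15600
[period 2]
Births: 9818 * 0.261 = 2562
Group 2: 1596 * 0.938 = 1497
Group 3: 17916 * 0.944 = 16913
Group 4: 9818 * 0.916 + 15600 * 0.664 = 8993 + 10358 = 19351
Net migration: Group 1 + 500 → 3062
Population now: 0–14=3062, 15–29=1497, 30–44=16913, 45+=19351
[period 3]
Births: 16913 * 0.261 = 4414
Group 2: 3062 * 0.938 = 2872
Group 3: 1497 * 0.944 = 1413
Group 4: 16913 * 0.916 + 19351 * 0.664 = 15492 + 12849 = 28341
Net migration: Group 1 + 500 → 4914
Population now: 0–14=4914, 15–29=2872, 30–44=1413, 45+=28341
[period 4]
Births: 1413 * 0.261 = 369
Group 2: 4914 * 0.938 = 4609
Group 3: 2872 * 0.944 = 2711
Group 4: 1413 * 0.916 + 28341 * 0.664 = 1294 + 18818 = 20112
Net migration: Group 1 + 500 → 869
Population now: 0–14=869, 15–29=4609, 30–44=2711, 45+=20112

20112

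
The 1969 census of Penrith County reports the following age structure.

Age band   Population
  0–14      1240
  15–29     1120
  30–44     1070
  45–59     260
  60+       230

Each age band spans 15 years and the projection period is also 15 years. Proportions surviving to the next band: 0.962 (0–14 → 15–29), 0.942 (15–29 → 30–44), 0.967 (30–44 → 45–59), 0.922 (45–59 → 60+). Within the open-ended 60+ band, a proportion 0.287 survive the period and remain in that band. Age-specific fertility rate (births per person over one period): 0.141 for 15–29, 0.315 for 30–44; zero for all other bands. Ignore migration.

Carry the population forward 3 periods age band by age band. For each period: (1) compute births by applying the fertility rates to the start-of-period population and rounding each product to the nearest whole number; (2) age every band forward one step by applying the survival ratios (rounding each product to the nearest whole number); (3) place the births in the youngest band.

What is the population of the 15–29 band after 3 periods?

[period 1]
Births: 1120 × 0.141 = 158  |  1070 × 0.315 = 337 — total 495
15–29: 1240 × 0.962 = 1193
30–44: 1120 × 0.942 = 1055
45–59: 1070 × 0.967 = 1035
60+: 260 × 0.922 + 230 × 0.287 = 240 + 66 = 306
Giving 495 / 1193 / 1055 / 1035 / 306.
[period 2]
Births: 1193 × 0.141 = 168  |  1055 × 0.315 = 332 — total 500
15–29: 495 × 0.962 = 476
30–44: 1193 × 0.942 = 1124
45–59: 1055 × 0.967 = 1020
60+: 1035 × 0.922 + 306 × 0.287 = 954 + 88 = 1042
Giving 500 / 476 / 1124 / 1020 / 1042.
[period 3]
Births: 476 × 0.141 = 67  |  1124 × 0.315 = 354 — total 421
15–29: 500 × 0.962 = 481
30–44: 476 × 0.942 = 448
45–59: 1124 × 0.967 = 1087
60+: 1020 × 0.922 + 1042 × 0.287 = 940 + 299 = 1239
Giving 421 / 481 / 448 / 1087 / 1239.

481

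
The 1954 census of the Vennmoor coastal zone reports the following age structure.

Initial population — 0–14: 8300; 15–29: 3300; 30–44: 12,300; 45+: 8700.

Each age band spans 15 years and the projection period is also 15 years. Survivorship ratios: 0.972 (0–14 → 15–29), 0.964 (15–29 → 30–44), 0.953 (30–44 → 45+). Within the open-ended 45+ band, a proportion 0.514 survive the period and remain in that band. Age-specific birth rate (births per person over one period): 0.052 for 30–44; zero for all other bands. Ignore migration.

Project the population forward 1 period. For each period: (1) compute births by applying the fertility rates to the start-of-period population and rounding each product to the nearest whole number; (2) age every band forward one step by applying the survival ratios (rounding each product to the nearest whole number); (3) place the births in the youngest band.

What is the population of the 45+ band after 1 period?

16194

— Period 1 —
Births: 12300 × 0.052 = 640
15–29: 8300 × 0.972 = 8068
30–44: 3300 × 0.964 = 3181
45+: 12300 × 0.953 + 8700 × 0.514 = 11722 + 4472 = 16194
Population now: 0–14=640, 15–29=8068, 30–44=3181, 45+=16194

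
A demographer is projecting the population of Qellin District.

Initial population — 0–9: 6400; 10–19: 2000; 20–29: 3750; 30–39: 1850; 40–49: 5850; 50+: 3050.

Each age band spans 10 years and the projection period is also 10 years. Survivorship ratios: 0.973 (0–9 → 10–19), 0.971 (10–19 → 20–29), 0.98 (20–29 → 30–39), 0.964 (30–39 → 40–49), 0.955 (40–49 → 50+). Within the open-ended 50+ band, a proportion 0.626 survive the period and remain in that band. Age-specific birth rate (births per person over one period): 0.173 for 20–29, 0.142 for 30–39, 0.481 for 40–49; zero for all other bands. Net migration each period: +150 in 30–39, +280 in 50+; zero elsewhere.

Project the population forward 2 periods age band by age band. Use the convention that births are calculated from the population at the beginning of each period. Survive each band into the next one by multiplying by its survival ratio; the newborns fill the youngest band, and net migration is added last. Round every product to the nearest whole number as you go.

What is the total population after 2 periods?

Call the bands 1 to 6, youngest first.
Period 1:
Births: 3750 × 0.173 = 649 ; 1850 × 0.142 = 263 ; 5850 × 0.481 = 2814 — total 3726
Band 2: 6400 × 0.973 = 6227
Band 3: 2000 × 0.971 = 1942
Band 4: 3750 × 0.98 = 3675
Band 5: 1850 × 0.964 = 1783
Band 6: 5850 × 0.955 + 3050 × 0.626 = 5587 + 1909 = 7496
Net migration: Band 4 + 150 → 3825; Band 6 + 280 → 7776
End of period: [3726, 6227, 1942, 3825, 1783, 7776]
Period 2:
Births: 1942 × 0.173 = 336 ; 3825 × 0.142 = 543 ; 1783 × 0.481 = 858 — total 1737
Band 2: 3726 × 0.973 = 3625
Band 3: 6227 × 0.971 = 6046
Band 4: 1942 × 0.98 = 1903
Band 5: 3825 × 0.964 = 3687
Band 6: 1783 × 0.955 + 7776 × 0.626 = 1703 + 4868 = 6571
Net migration: Band 4 + 150 → 2053; Band 6 + 280 → 6851
End of period: [1737, 3625, 6046, 2053, 3687, 6851]
Total after period 2: 1737 + 3625 + 6046 + 2053 + 3687 + 6851 = 23999

23999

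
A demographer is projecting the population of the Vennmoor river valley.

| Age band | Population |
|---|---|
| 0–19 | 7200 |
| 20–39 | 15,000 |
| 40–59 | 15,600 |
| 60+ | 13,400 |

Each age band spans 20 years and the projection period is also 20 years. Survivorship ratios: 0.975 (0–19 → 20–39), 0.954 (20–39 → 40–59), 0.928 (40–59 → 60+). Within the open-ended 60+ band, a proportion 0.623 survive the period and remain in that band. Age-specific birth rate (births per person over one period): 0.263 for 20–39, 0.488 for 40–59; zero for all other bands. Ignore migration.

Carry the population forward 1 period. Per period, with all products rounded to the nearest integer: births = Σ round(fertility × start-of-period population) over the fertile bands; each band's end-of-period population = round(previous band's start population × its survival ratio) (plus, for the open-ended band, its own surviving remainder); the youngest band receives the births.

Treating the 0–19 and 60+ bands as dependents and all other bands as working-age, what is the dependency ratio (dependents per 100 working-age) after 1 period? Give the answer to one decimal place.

Let band 1 be 0–19 through band 4 = 60+.
Period 1.
Births: 15000 * 0.263 = 3945, 15600 * 0.488 = 7613 ⇒ total 11558
Band 2: 7200 * 0.975 = 7020
Band 3: 15000 * 0.954 = 14310
Band 4: 15600 * 0.928 + 13400 * 0.623 = 14477 + 8348 = 22825
→ [11558, 7020, 14310, 22825]
Dependents (band 0–19 + band 60+) = 11558 + 22825 = 34383; working-age = 21330; ratio = 34383/21330 × 100 = 161.2

161.2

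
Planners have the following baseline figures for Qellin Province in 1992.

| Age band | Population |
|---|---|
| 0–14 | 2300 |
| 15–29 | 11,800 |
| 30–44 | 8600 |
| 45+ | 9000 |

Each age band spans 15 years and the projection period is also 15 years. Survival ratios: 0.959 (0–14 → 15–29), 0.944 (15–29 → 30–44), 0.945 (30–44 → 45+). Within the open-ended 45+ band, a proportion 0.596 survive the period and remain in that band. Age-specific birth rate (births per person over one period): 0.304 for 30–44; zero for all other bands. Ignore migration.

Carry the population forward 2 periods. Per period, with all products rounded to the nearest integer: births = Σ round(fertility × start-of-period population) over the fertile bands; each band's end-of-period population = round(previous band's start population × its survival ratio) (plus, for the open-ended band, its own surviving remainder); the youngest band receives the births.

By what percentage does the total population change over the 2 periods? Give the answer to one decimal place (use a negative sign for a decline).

Call the bands 1 to 4, youngest first.
[period 1]
Births: 8600 × 0.304 = 2614
Band 2: 2300 × 0.959 = 2206
Band 3: 11800 × 0.944 = 11139
Band 4: 8600 × 0.945 + 9000 × 0.596 = 8127 + 5364 = 13491
→ [2614, 2206, 11139, 13491]
[period 2]
Births: 11139 × 0.304 = 3386
Band 2: 2614 × 0.959 = 2507
Band 3: 2206 × 0.944 = 2082
Band 4: 11139 × 0.945 + 13491 × 0.596 = 10526 + 8041 = 18567
→ [3386, 2507, 2082, 18567]
Total: 31700 → 26542; change = -5158; percentage change = -16.3%

-16.3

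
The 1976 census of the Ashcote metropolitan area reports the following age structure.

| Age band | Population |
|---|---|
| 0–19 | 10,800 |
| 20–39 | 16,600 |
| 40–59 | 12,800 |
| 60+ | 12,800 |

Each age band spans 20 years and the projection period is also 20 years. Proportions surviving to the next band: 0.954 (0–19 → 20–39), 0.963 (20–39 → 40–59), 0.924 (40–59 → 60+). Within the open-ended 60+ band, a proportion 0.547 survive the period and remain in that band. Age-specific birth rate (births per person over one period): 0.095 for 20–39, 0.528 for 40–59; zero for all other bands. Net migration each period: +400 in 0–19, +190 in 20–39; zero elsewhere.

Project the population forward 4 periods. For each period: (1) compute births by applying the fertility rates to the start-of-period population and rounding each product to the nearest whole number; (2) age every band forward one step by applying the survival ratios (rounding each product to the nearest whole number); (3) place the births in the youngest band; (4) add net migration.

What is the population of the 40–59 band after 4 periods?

9221

[period 1]
Births: 16600 × 0.095 = 1577  |  12800 × 0.528 = 6758 → 8335
20–39: 10800 × 0.954 = 10303
40–59: 16600 × 0.963 = 15986
60+: 12800 × 0.924 + 12800 × 0.547 = 11827 + 7002 = 18829
Net migration: 0–19 + 400 → 8735; 20–39 + 190 → 10493
End of period: [8735, 10493, 15986, 18829]
[period 2]
Births: 10493 × 0.095 = 997  |  15986 × 0.528 = 8441 → 9438
20–39: 8735 × 0.954 = 8333
40–59: 10493 × 0.963 = 10105
60+: 15986 × 0.924 + 18829 × 0.547 = 14771 + 10299 = 25070
Net migration: 0–19 + 400 → 9838; 20–39 + 190 → 8523
End of period: [9838, 8523, 10105, 25070]
[period 3]
Births: 8523 × 0.095 = 810  |  10105 × 0.528 = 5335 → 6145
20–39: 9838 × 0.954 = 9385
40–59: 8523 × 0.963 = 8208
60+: 10105 × 0.924 + 25070 × 0.547 = 9337 + 13713 = 23050
Net migration: 0–19 + 400 → 6545; 20–39 + 190 → 9575
End of period: [6545, 9575, 8208, 23050]
[period 4]
Births: 9575 × 0.095 = 910  |  8208 × 0.528 = 4334 → 5244
20–39: 6545 × 0.954 = 6244
40–59: 9575 × 0.963 = 9221
60+: 8208 × 0.924 + 23050 × 0.547 = 7584 + 12608 = 20192
Net migration: 0–19 + 400 → 5644; 20–39 + 190 → 6434
End of period: [5644, 6434, 9221, 20192]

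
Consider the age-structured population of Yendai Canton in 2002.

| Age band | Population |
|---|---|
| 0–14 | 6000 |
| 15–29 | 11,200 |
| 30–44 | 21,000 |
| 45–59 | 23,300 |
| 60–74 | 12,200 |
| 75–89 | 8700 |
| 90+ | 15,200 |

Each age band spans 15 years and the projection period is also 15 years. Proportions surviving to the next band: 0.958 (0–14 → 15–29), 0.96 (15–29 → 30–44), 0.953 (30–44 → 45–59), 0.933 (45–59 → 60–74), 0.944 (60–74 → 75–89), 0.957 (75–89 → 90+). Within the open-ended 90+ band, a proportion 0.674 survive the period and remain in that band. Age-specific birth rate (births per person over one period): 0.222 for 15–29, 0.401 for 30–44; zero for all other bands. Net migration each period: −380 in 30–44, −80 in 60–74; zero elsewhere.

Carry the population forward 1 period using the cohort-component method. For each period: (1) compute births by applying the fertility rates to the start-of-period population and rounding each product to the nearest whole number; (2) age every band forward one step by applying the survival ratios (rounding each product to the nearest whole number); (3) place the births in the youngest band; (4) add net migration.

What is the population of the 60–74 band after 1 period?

After projecting period 1:
Births: 11200 × 0.222 = 2486  |  21000 × 0.401 = 8421 — total 10907
15–29: 6000 × 0.958 = 5748
30–44: 11200 × 0.96 = 10752
45–59: 21000 × 0.953 = 20013
60–74: 23300 × 0.933 = 21739
75–89: 12200 × 0.944 = 11517
90+: 8700 × 0.957 + 15200 × 0.674 = 8326 + 10245 = 18571
Net migration: 30–44 − 380 → 10372; 60–74 − 80 → 21659
→ [10907, 5748, 10372, 20013, 21659, 11517, 18571]

21659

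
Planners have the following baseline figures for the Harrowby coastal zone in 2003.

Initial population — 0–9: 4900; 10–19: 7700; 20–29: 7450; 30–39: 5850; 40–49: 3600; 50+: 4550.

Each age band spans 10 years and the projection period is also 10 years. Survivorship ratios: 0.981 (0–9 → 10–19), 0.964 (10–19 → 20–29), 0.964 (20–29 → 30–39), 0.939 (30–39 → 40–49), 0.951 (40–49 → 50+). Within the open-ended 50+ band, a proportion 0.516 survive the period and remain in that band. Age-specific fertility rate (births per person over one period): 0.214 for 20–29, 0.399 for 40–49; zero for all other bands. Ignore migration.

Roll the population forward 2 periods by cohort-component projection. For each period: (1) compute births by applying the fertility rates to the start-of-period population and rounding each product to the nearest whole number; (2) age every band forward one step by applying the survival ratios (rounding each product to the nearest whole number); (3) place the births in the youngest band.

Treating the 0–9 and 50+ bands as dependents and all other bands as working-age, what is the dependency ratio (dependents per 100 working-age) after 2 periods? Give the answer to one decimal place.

(Groups numbered youngest = 1 to oldest = 6.)
After projecting period 1:
Births: 7450 × 0.214 = 1594 ; 3600 × 0.399 = 1436 ⇒ total 3030
Group 2: 4900 × 0.981 = 4807
Group 3: 7700 × 0.964 = 7423
Group 4: 7450 × 0.964 = 7182
Group 5: 5850 × 0.939 = 5493
Group 6: 3600 × 0.951 + 4550 × 0.516 = 3424 + 2348 = 5772
Giving 3030 / 4807 / 7423 / 7182 / 5493 / 5772.
After projecting period 2:
Births: 7423 × 0.214 = 1589 ; 5493 × 0.399 = 2192 ⇒ total 3781
Group 2: 3030 × 0.981 = 2972
Group 3: 4807 × 0.964 = 4634
Group 4: 7423 × 0.964 = 7156
Group 5: 7182 × 0.939 = 6744
Group 6: 5493 × 0.951 + 5772 × 0.516 = 5224 + 2978 = 8202
Giving 3781 / 2972 / 4634 / 7156 / 6744 / 8202.
Dependents (band 0–9 + band 50+) = 3781 + 8202 = 11983; working-age = 21506; ratio = 11983/21506 × 100 = 55.7

55.7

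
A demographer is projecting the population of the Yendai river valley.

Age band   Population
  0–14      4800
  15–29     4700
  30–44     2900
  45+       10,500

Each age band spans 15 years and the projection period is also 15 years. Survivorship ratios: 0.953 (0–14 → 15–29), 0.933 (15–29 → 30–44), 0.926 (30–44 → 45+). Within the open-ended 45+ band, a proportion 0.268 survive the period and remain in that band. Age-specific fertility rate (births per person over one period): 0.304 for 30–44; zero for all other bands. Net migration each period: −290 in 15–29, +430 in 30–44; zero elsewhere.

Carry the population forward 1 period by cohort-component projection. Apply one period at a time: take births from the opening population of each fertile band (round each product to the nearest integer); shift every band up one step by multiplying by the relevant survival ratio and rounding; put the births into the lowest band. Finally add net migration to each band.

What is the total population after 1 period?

15480

(Groups numbered youngest = 1 to oldest = 4.)
[period 1]
Births: 2900 × 0.304 = 882
Group 2: 4800 × 0.953 = 4574
Group 3: 4700 × 0.933 = 4385
Group 4: 2900 × 0.926 + 10500 × 0.268 = 2685 + 2814 = 5499
Net migration: Group 2 − 290 → 4284; Group 3 + 430 → 4815
→ [882, 4284, 4815, 5499]
Total after period 1: 882 + 4284 + 4815 + 5499 = 15480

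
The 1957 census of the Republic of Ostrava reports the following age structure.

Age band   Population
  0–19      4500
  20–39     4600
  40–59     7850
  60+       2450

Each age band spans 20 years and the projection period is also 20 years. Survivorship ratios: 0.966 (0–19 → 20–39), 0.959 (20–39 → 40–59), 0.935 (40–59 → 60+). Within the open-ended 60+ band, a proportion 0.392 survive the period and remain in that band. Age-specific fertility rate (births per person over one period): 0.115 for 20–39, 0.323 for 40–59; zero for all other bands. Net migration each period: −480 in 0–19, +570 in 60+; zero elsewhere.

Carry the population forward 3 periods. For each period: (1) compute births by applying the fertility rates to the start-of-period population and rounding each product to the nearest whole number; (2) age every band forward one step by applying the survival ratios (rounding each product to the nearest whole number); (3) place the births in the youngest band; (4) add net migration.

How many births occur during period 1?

3065

After projecting period 1:
Births: 4600 × 0.115 = 529, 7850 × 0.323 = 2536 ⇒ total 3065
20–39: 4500 × 0.966 = 4347
40–59: 4600 × 0.959 = 4411
60+: 7850 × 0.935 + 2450 × 0.392 = 7340 + 960 = 8300
Net migration: 0–19 − 480 → 2585; 60+ + 570 → 8870
→ [2585, 4347, 4411, 8870]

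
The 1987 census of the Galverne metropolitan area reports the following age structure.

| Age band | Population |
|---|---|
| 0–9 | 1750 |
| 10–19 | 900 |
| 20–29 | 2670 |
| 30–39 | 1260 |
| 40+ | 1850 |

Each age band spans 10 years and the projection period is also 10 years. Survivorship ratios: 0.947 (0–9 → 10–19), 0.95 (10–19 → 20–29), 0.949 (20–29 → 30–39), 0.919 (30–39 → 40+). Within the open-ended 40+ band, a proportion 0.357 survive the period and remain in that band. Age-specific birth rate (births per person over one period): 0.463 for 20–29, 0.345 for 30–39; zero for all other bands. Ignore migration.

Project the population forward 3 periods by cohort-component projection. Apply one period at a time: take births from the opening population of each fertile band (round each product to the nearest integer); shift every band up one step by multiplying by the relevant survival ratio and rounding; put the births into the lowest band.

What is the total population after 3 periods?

Period 1.
Births: 2670 * 0.463 = 1236, 1260 * 0.345 = 435 → 1671
10–19: 1750 * 0.947 = 1657
20–29: 900 * 0.95 = 855
30–39: 2670 * 0.949 = 2534
40+: 1260 * 0.919 + 1850 * 0.357 = 1158 + 660 = 1818
Population now: 0–9=1671, 10–19=1657, 20–29=855, 30–39=2534, 40+=1818
Period 2.
Births: 855 * 0.463 = 396, 2534 * 0.345 = 874 → 1270
10–19: 1671 * 0.947 = 1582
20–29: 1657 * 0.95 = 1574
30–39: 855 * 0.949 = 811
40+: 2534 * 0.919 + 1818 * 0.357 = 2329 + 649 = 2978
Population now: 0–9=1270, 10–19=1582, 20–29=1574, 30–39=811, 40+=2978
Period 3.
Births: 1574 * 0.463 = 729, 811 * 0.345 = 280 → 1009
10–19: 1270 * 0.947 = 1203
20–29: 1582 * 0.95 = 1503
30–39: 1574 * 0.949 = 1494
40+: 811 * 0.919 + 2978 * 0.357 = 745 + 1063 = 1808
Population now: 0–9=1009, 10–19=1203, 20–29=1503, 30–39=1494, 40+=1808
Total after period 3: 1009 + 1203 + 1503 + 1494 + 1808 = 7017

7017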